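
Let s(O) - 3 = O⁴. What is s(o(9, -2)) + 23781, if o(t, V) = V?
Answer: 23800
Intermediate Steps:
s(O) = 3 + O⁴
s(o(9, -2)) + 23781 = (3 + (-2)⁴) + 23781 = (3 + 16) + 23781 = 19 + 23781 = 23800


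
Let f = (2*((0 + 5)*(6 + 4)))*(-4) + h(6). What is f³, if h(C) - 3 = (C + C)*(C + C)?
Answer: -16194277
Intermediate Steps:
h(C) = 3 + 4*C² (h(C) = 3 + (C + C)*(C + C) = 3 + (2*C)*(2*C) = 3 + 4*C²)
f = -253 (f = (2*((0 + 5)*(6 + 4)))*(-4) + (3 + 4*6²) = (2*(5*10))*(-4) + (3 + 4*36) = (2*50)*(-4) + (3 + 144) = 100*(-4) + 147 = -400 + 147 = -253)
f³ = (-253)³ = -16194277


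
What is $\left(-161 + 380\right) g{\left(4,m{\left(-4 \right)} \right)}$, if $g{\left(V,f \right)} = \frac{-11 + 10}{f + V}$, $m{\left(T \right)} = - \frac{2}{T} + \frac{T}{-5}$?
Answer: $- \frac{2190}{53} \approx -41.321$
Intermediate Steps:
$m{\left(T \right)} = - \frac{2}{T} - \frac{T}{5}$ ($m{\left(T \right)} = - \frac{2}{T} + T \left(- \frac{1}{5}\right) = - \frac{2}{T} - \frac{T}{5}$)
$g{\left(V,f \right)} = - \frac{1}{V + f}$
$\left(-161 + 380\right) g{\left(4,m{\left(-4 \right)} \right)} = \left(-161 + 380\right) \left(- \frac{1}{4 - \left(- \frac{4}{5} + \frac{2}{-4}\right)}\right) = 219 \left(- \frac{1}{4 + \left(\left(-2\right) \left(- \frac{1}{4}\right) + \frac{4}{5}\right)}\right) = 219 \left(- \frac{1}{4 + \left(\frac{1}{2} + \frac{4}{5}\right)}\right) = 219 \left(- \frac{1}{4 + \frac{13}{10}}\right) = 219 \left(- \frac{1}{\frac{53}{10}}\right) = 219 \left(\left(-1\right) \frac{10}{53}\right) = 219 \left(- \frac{10}{53}\right) = - \frac{2190}{53}$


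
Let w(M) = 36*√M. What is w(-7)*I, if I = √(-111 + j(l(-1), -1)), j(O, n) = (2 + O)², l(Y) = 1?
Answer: -36*√714 ≈ -961.95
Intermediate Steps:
I = I*√102 (I = √(-111 + (2 + 1)²) = √(-111 + 3²) = √(-111 + 9) = √(-102) = I*√102 ≈ 10.1*I)
w(-7)*I = (36*√(-7))*(I*√102) = (36*(I*√7))*(I*√102) = (36*I*√7)*(I*√102) = -36*√714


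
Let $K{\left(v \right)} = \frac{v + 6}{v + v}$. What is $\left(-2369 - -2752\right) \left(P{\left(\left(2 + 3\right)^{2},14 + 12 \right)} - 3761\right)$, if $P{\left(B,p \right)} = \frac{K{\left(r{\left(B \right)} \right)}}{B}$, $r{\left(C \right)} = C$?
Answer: $- \frac{1800566877}{1250} \approx -1.4405 \cdot 10^{6}$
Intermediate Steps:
$K{\left(v \right)} = \frac{6 + v}{2 v}$
$P{\left(B,p \right)} = \frac{6 + B}{2 B^{2}}$ ($P{\left(B,p \right)} = \frac{\frac{1}{2} \frac{1}{B} \left(6 + B\right)}{B} = \frac{6 + B}{2 B^{2}}$)
$\left(-2369 - -2752\right) \left(P{\left(\left(2 + 3\right)^{2},14 + 12 \right)} - 3761\right) = \left(-2369 - -2752\right) \left(\frac{6 + \left(2 + 3\right)^{2}}{2 \left(2 + 3\right)^{4}} - 3761\right) = \left(-2369 + 2752\right) \left(\frac{6 + 5^{2}}{2 \cdot 625} - 3761\right) = 383 \left(\frac{6 + 25}{2 \cdot 625} - 3761\right) = 383 \left(\frac{1}{2} \cdot \frac{1}{625} \cdot 31 - 3761\right) = 383 \left(\frac{31}{1250} - 3761\right) = 383 \left(- \frac{4701219}{1250}\right) = - \frac{1800566877}{1250}$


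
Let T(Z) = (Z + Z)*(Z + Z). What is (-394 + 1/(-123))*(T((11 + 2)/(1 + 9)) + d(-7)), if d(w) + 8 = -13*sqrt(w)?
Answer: 1502353/3075 + 630019*I*sqrt(7)/123 ≈ 488.57 + 13552.0*I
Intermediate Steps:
d(w) = -8 - 13*sqrt(w)
T(Z) = 4*Z**2 (T(Z) = (2*Z)*(2*Z) = 4*Z**2)
(-394 + 1/(-123))*(T((11 + 2)/(1 + 9)) + d(-7)) = (-394 + 1/(-123))*(4*((11 + 2)/(1 + 9))**2 + (-8 - 13*I*sqrt(7))) = (-394 - 1/123)*(4*(13/10)**2 + (-8 - 13*I*sqrt(7))) = -48463*(4*(13*(1/10))**2 + (-8 - 13*I*sqrt(7)))/123 = -48463*(4*(13/10)**2 + (-8 - 13*I*sqrt(7)))/123 = -48463*(4*(169/100) + (-8 - 13*I*sqrt(7)))/123 = -48463*(169/25 + (-8 - 13*I*sqrt(7)))/123 = -48463*(-31/25 - 13*I*sqrt(7))/123 = 1502353/3075 + 630019*I*sqrt(7)/123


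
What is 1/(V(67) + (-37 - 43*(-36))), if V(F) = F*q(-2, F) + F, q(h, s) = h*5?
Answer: 1/908 ≈ 0.0011013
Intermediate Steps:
q(h, s) = 5*h
V(F) = -9*F (V(F) = F*(5*(-2)) + F = F*(-10) + F = -10*F + F = -9*F)
1/(V(67) + (-37 - 43*(-36))) = 1/(-9*67 + (-37 - 43*(-36))) = 1/(-603 + (-37 + 1548)) = 1/(-603 + 1511) = 1/908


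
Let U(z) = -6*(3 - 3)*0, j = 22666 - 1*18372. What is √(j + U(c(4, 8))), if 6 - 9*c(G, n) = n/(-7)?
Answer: √4294 ≈ 65.529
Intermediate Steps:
c(G, n) = ⅔ + n/63 (c(G, n) = ⅔ - n/(9*(-7)) = ⅔ - n*(-1)/(9*7) = ⅔ - (-1)*n/63 = ⅔ + n/63)
j = 4294 (j = 22666 - 18372 = 4294)
U(z) = 0 (U(z) = -0*0 = -6*0 = 0)
√(j + U(c(4, 8))) = √(4294 + 0) = √4294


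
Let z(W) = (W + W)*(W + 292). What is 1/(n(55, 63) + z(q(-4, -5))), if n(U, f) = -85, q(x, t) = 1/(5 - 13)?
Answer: -32/5055 ≈ -0.0063304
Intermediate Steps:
q(x, t) = -1/8 (q(x, t) = 1/(-8) = -1/8)
z(W) = 2*W*(292 + W) (z(W) = (2*W)*(292 + W) = 2*W*(292 + W))
1/(n(55, 63) + z(q(-4, -5))) = 1/(-85 + 2*(-1/8)*(292 - 1/8)) = 1/(-85 + 2*(-1/8)*(2335/8)) = 1/(-85 - 2335/32) = 1/(-5055/32) = -32/5055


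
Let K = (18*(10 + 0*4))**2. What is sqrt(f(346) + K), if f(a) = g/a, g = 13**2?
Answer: sqrt(3878856874)/346 ≈ 180.00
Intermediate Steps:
g = 169
f(a) = 169/a
K = 32400 (K = (18*(10 + 0))**2 = (18*10)**2 = 180**2 = 32400)
sqrt(f(346) + K) = sqrt(169/346 + 32400) = sqrt(11210569/346) = sqrt(3878856874)/346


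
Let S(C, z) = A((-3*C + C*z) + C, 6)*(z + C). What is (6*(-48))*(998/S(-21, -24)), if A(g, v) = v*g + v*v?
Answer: 1996/1035 ≈ 1.9285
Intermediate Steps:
A(g, v) = v² + g*v (A(g, v) = g*v + v² = v² + g*v)
S(C, z) = (C + z)*(36 - 12*C + 6*C*z) (S(C, z) = (6*(((-3*C + C*z) + C) + 6))*(z + C) = (6*((-2*C + C*z) + 6))*(C + z) = (6*(6 - 2*C + C*z))*(C + z) = (36 - 12*C + 6*C*z)*(C + z) = (C + z)*(36 - 12*C + 6*C*z))
(6*(-48))*(998/S(-21, -24)) = (6*(-48))*(998/((6*(6 - 21*(-2 - 24))*(-21 - 24)))) = -287424/(6*(6 - 21*(-26))*(-45)) = -287424/(6*(6 + 546)*(-45)) = -287424/(6*552*(-45)) = -287424/(-149040) = -287424*(-1)/149040 = -288*(-499/74520) = 1996/1035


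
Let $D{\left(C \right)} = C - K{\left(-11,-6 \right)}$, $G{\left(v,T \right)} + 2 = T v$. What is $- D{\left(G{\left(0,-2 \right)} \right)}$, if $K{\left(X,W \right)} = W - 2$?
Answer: $-6$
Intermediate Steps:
$K{\left(X,W \right)} = -2 + W$
$G{\left(v,T \right)} = -2 + T v$
$D{\left(C \right)} = 8 + C$ ($D{\left(C \right)} = C - \left(-2 - 6\right) = C - -8 = C + 8 = 8 + C$)
$- D{\left(G{\left(0,-2 \right)} \right)} = - (8 - 2) = \left(-1\right) 6 = -6$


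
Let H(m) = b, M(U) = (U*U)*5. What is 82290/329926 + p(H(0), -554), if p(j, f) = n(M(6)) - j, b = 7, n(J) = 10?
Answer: 536034/164963 ≈ 3.2494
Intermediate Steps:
M(U) = 5*U² (M(U) = U²*5 = 5*U²)
H(m) = 7
p(j, f) = 10 - j
82290/329926 + p(H(0), -554) = 82290/329926 + (10 - 1*7) = 82290*(1/329926) + (10 - 7) = 41145/164963 + 3 = 536034/164963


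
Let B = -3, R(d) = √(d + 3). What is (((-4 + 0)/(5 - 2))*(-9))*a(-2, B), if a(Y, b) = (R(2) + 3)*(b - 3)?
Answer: -216 - 72*√5 ≈ -377.00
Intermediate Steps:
R(d) = √(3 + d)
a(Y, b) = (-3 + b)*(3 + √5) (a(Y, b) = (√(3 + 2) + 3)*(b - 3) = (√5 + 3)*(-3 + b) = (3 + √5)*(-3 + b) = (-3 + b)*(3 + √5))
(((-4 + 0)/(5 - 2))*(-9))*a(-2, B) = (((-4 + 0)/(5 - 2))*(-9))*(-9 - 3*√5 + 3*(-3) - 3*√5) = (-4/3*(-9))*(-9 - 3*√5 - 9 - 3*√5) = (-4*⅓*(-9))*(-18 - 6*√5) = (-4/3*(-9))*(-18 - 6*√5) = 12*(-18 - 6*√5) = -216 - 72*√5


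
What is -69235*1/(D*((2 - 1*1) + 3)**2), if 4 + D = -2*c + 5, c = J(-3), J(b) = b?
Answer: -69235/112 ≈ -618.17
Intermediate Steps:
c = -3
D = 7 (D = -4 + (-2*(-3) + 5) = -4 + (6 + 5) = -4 + 11 = 7)
-69235*1/(D*((2 - 1*1) + 3)**2) = -69235*1/(7*((2 - 1*1) + 3)**2) = -69235*1/(7*((2 - 1) + 3)**2) = -69235*1/(7*(1 + 3)**2) = -69235/(7*4**2) = -69235/(7*16) = -69235/112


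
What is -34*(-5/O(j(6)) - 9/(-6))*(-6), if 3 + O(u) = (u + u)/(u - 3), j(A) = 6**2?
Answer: 4658/3 ≈ 1552.7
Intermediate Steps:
j(A) = 36
O(u) = -3 + 2*u/(-3 + u) (O(u) = -3 + (u + u)/(u - 3) = -3 + (2*u)/(-3 + u) = -3 + 2*u/(-3 + u))
-34*(-5/O(j(6)) - 9/(-6))*(-6) = -34*(-5*(-3 + 36)/(9 - 1*36) - 9/(-6))*(-6) = -34*(-5*33/(9 - 36) - 9*(-1/6))*(-6) = -34*(-5/((1/33)*(-27)) + 3/2)*(-6) = -34*(-5/(-9/11) + 3/2)*(-6) = -34*(-5*(-11/9) + 3/2)*(-6) = -34*(55/9 + 3/2)*(-6) = -34*137/18*(-6) = -2329/9*(-6) = 4658/3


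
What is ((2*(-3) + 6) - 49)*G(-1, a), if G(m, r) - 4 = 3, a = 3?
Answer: -343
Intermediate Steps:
G(m, r) = 7 (G(m, r) = 4 + 3 = 7)
((2*(-3) + 6) - 49)*G(-1, a) = ((2*(-3) + 6) - 49)*7 = ((-6 + 6) - 49)*7 = (0 - 49)*7 = -49*7 = -343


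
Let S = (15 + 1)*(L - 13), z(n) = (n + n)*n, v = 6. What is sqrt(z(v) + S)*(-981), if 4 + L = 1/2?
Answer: -7848*I*sqrt(3) ≈ -13593.0*I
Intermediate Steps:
L = -7/2 (L = -4 + 1/2 = -7/2 ≈ -3.5000)
z(n) = 2*n**2 (z(n) = (2*n)*n = 2*n**2)
S = -264 (S = (15 + 1)*(-7/2 - 13) = 16*(-33/2) = -264)
sqrt(z(v) + S)*(-981) = sqrt(2*6**2 - 264)*(-981) = sqrt(2*36 - 264)*(-981) = sqrt(72 - 264)*(-981) = sqrt(-192)*(-981) = (8*I*sqrt(3))*(-981) = -7848*I*sqrt(3)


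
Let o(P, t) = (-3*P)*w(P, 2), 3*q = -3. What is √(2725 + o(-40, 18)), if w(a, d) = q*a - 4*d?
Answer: √6565 ≈ 81.025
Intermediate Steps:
q = -1 (q = (⅓)*(-3) = -1)
w(a, d) = -a - 4*d
o(P, t) = -3*P*(-8 - P) (o(P, t) = (-3*P)*(-P - 4*2) = (-3*P)*(-P - 8) = (-3*P)*(-8 - P) = -3*P*(-8 - P))
√(2725 + o(-40, 18)) = √(2725 + 3*(-40)*(8 - 40)) = √(2725 + 3*(-40)*(-32)) = √(2725 + 3840) = √6565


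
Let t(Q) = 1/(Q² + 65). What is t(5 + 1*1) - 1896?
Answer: -191495/101 ≈ -1896.0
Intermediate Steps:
t(Q) = 1/(65 + Q²)
t(5 + 1*1) - 1896 = 1/(65 + (5 + 1*1)²) - 1896 = 1/(65 + (5 + 1)²) - 1896 = 1/(65 + 6²) - 1896 = 1/(65 + 36) - 1896 = 1/101 - 1896 = -191495/101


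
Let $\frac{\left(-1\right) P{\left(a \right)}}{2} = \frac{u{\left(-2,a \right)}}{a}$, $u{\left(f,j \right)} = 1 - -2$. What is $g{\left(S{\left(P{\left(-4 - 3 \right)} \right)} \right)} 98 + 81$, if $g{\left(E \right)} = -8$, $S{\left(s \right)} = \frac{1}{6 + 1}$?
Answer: $-703$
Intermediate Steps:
$u{\left(f,j \right)} = 3$ ($u{\left(f,j \right)} = 1 + 2 = 3$)
$P{\left(a \right)} = - \frac{6}{a}$ ($P{\left(a \right)} = - 2 \frac{3}{a} = - \frac{6}{a}$)
$S{\left(s \right)} = \frac{1}{7}$
$g{\left(S{\left(P{\left(-4 - 3 \right)} \right)} \right)} 98 + 81 = \left(-8\right) 98 + 81 = -784 + 81 = -703$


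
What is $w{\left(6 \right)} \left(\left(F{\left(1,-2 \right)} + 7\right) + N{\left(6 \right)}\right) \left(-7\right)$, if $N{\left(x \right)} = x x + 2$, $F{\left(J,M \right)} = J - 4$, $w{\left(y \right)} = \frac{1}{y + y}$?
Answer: $- \frac{49}{2} \approx -24.5$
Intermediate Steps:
$w{\left(y \right)} = \frac{1}{2 y}$
$F{\left(J,M \right)} = -4 + J$
$N{\left(x \right)} = 2 + x^{2}$ ($N{\left(x \right)} = x^{2} + 2 = 2 + x^{2}$)
$w{\left(6 \right)} \left(\left(F{\left(1,-2 \right)} + 7\right) + N{\left(6 \right)}\right) \left(-7\right) = \frac{1}{2 \cdot 6} \left(\left(\left(-4 + 1\right) + 7\right) + \left(2 + 6^{2}\right)\right) \left(-7\right) = \frac{1}{2} \cdot \frac{1}{6} \left(\left(-3 + 7\right) + \left(2 + 36\right)\right) \left(-7\right) = \frac{4 + 38}{12} \left(-7\right) = \frac{1}{12} \cdot 42 \left(-7\right) = \frac{7}{2} \left(-7\right) = - \frac{49}{2}$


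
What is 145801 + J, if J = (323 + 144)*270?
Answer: 271891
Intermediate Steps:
J = 126090 (J = 467*270 = 126090)
145801 + J = 145801 + 126090 = 271891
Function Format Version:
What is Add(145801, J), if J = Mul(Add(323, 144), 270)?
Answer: 271891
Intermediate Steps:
J = 126090 (J = Mul(467, 270) = 126090)
Add(145801, J) = Add(145801, 126090) = 271891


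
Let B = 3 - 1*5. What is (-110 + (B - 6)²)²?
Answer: 2116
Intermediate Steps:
B = -2 (B = 3 - 5 = -2)
(-110 + (B - 6)²)² = (-110 + (-2 - 6)²)² = (-110 + (-8)²)² = (-110 + 64)² = (-46)² = 2116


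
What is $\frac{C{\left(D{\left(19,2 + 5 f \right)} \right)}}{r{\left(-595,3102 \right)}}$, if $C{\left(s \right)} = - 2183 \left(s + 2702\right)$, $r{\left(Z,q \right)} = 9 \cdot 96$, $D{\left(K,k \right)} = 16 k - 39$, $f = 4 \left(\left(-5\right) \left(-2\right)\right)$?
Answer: $- \frac{1429865}{96} \approx -14894.0$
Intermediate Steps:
$f = 40$ ($f = 4 \cdot 10 = 40$)
$D{\left(K,k \right)} = -39 + 16 k$
$r{\left(Z,q \right)} = 864$
$C{\left(s \right)} = -5898466 - 2183 s$ ($C{\left(s \right)} = - 2183 \left(2702 + s\right) = -5898466 - 2183 s$)
$\frac{C{\left(D{\left(19,2 + 5 f \right)} \right)}}{r{\left(-595,3102 \right)}} = \frac{-5898466 - 2183 \left(-39 + 16 \left(2 + 5 \cdot 40\right)\right)}{864} = \left(-5898466 - 2183 \left(-39 + 16 \left(2 + 200\right)\right)\right) \frac{1}{864} = \left(-5898466 - 2183 \left(-39 + 16 \cdot 202\right)\right) \frac{1}{864} = \left(-5898466 - 2183 \left(-39 + 3232\right)\right) \frac{1}{864} = \left(-5898466 - 6970319\right) \frac{1}{864} = \left(-12868785\right) \frac{1}{864} = - \frac{1429865}{96}$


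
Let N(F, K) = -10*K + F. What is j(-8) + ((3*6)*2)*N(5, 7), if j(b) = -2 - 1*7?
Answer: -2349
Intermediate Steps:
N(F, K) = F - 10*K
j(b) = -9 (j(b) = -2 - 7 = -9)
j(-8) + ((3*6)*2)*N(5, 7) = -9 + ((3*6)*2)*(5 - 10*7) = -9 + (18*2)*(5 - 70) = -9 + 36*(-65) = -9 - 2340 = -2349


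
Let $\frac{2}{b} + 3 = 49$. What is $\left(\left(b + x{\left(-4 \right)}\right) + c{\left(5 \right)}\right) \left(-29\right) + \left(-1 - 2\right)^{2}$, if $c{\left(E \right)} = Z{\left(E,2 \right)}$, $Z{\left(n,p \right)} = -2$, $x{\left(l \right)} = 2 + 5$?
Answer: $- \frac{3157}{23} \approx -137.26$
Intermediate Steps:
$x{\left(l \right)} = 7$
$c{\left(E \right)} = -2$
$b = \frac{1}{23}$ ($b = \frac{2}{-3 + 49} = \frac{2}{46} = 2 \cdot \frac{1}{46} = \frac{1}{23} \approx 0.043478$)
$\left(\left(b + x{\left(-4 \right)}\right) + c{\left(5 \right)}\right) \left(-29\right) + \left(-1 - 2\right)^{2} = \left(\left(\frac{1}{23} + 7\right) - 2\right) \left(-29\right) + \left(-1 - 2\right)^{2} = \left(\frac{162}{23} - 2\right) \left(-29\right) + \left(-3\right)^{2} = \frac{116}{23} \left(-29\right) + 9 = - \frac{3364}{23} + 9 = - \frac{3157}{23}$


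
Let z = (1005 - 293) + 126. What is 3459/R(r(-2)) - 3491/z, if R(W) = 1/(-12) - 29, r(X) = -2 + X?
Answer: -36002063/292462 ≈ -123.10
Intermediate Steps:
z = 838 (z = 712 + 126 = 838)
R(W) = -349/12 (R(W) = -1/12 - 29 = -349/12)
3459/R(r(-2)) - 3491/z = 3459/(-349/12) - 3491/838 = 3459*(-12/349) - 3491*1/838 = -41508/349 - 3491/838 = -36002063/292462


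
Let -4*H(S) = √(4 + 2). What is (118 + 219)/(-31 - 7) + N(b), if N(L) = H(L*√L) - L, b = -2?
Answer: -261/38 - √6/4 ≈ -7.4808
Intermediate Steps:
H(S) = -√6/4 (H(S) = -√(4 + 2)/4 = -√6/4)
N(L) = -L - √6/4 (N(L) = -√6/4 - L = -L - √6/4)
(118 + 219)/(-31 - 7) + N(b) = (118 + 219)/(-31 - 7) + (-1*(-2) - √6/4) = 337/(-38) + (2 - √6/4) = 337*(-1/38) + (2 - √6/4) = -337/38 + (2 - √6/4) = -261/38 - √6/4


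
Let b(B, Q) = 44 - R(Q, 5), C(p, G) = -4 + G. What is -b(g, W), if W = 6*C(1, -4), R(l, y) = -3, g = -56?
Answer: -47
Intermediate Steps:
W = -48 (W = 6*(-4 - 4) = 6*(-8) = -48)
b(B, Q) = 47 (b(B, Q) = 44 - 1*(-3) = 44 + 3 = 47)
-b(g, W) = -1*47 = -47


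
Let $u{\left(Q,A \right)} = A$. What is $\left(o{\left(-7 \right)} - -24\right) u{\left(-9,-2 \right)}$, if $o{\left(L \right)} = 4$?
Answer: $-56$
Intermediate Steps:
$\left(o{\left(-7 \right)} - -24\right) u{\left(-9,-2 \right)} = \left(4 - -24\right) \left(-2\right) = \left(4 + 24\right) \left(-2\right) = 28 \left(-2\right) = -56$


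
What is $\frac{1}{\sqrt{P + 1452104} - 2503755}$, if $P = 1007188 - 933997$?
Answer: $- \frac{500751}{1253757514946} - \frac{\sqrt{1525295}}{6268787574730} \approx -3.996 \cdot 10^{-7}$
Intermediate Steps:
$P = 73191$ ($P = 1007188 - 933997 = 73191$)
$\frac{1}{\sqrt{P + 1452104} - 2503755} = \frac{1}{\sqrt{73191 + 1452104} - 2503755} = \frac{1}{\sqrt{1525295} - 2503755} = \frac{1}{-2503755 + \sqrt{1525295}}$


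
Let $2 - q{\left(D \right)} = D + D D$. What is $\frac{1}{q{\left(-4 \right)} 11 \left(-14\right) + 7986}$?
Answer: $\frac{1}{9526} \approx 0.00010498$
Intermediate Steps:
$q{\left(D \right)} = 2 - D - D^{2}$ ($q{\left(D \right)} = 2 - \left(D + D D\right) = 2 - \left(D + D^{2}\right) = 2 - D - D^{2}$)
$\frac{1}{q{\left(-4 \right)} 11 \left(-14\right) + 7986} = \frac{1}{\left(2 - -4 - \left(-4\right)^{2}\right) 11 \left(-14\right) + 7986} = \frac{1}{\left(2 + 4 - 16\right) 11 \left(-14\right) + 7986} = \frac{1}{\left(-10\right) 11 \left(-14\right) + 7986} = \frac{1}{\left(-110\right) \left(-14\right) + 7986} = \frac{1}{1540 + 7986} = \frac{1}{9526}$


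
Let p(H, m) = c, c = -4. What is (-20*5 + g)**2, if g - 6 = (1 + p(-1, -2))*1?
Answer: 9409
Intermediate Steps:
p(H, m) = -4
g = 3 (g = 6 + (1 - 4)*1 = 6 - 3*1 = 6 - 3 = 3)
(-20*5 + g)**2 = (-20*5 + 3)**2 = (-100 + 3)**2 = (-97)**2 = 9409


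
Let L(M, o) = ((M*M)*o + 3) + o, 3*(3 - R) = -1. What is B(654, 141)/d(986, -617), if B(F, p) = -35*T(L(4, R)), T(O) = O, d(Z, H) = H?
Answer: 6265/1851 ≈ 3.3847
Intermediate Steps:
R = 10/3 (R = 3 - ⅓*(-1) = 3 + ⅓ = 10/3 ≈ 3.3333)
L(M, o) = 3 + o + o*M² (L(M, o) = (M²*o + 3) + o = (o*M² + 3) + o = (3 + o*M²) + o = 3 + o + o*M²)
B(F, p) = -6265/3 (B(F, p) = -35*(3 + 10/3 + (10/3)*4²) = -35*(3 + 10/3 + (10/3)*16) = -35*(3 + 10/3 + 160/3) = -35*179/3 = -6265/3)
B(654, 141)/d(986, -617) = -6265/3/(-617) = -6265/3*(-1/617) = 6265/1851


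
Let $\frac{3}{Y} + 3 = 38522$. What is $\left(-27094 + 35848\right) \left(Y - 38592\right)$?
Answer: $- \frac{13013041994730}{38519} \approx -3.3783 \cdot 10^{8}$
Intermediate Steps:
$Y = \frac{3}{38519}$ ($Y = \frac{3}{-3 + 38522} = \frac{3}{38519} \approx 7.7884 \cdot 10^{-5}$)
$\left(-27094 + 35848\right) \left(Y - 38592\right) = \left(-27094 + 35848\right) \left(\frac{3}{38519} - 38592\right) = 8754 \left(- \frac{1486525245}{38519}\right) = - \frac{13013041994730}{38519}$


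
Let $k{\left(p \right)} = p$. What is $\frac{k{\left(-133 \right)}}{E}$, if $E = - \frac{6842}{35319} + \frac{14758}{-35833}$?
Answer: $\frac{168322901691}{766407188} \approx 219.63$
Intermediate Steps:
$E = - \frac{766407188}{1265585727}$ ($E = \left(-6842\right) \frac{1}{35319} + 14758 \left(- \frac{1}{35833}\right) = - \frac{6842}{35319} - \frac{14758}{35833} = - \frac{766407188}{1265585727} \approx -0.60558$)
$\frac{k{\left(-133 \right)}}{E} = - \frac{133}{- \frac{766407188}{1265585727}} = \left(-133\right) \left(- \frac{1265585727}{766407188}\right) = \frac{168322901691}{766407188}$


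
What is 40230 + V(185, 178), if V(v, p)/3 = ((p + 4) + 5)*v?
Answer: 144015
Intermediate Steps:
V(v, p) = 3*v*(9 + p) (V(v, p) = 3*(((p + 4) + 5)*v) = 3*(((4 + p) + 5)*v) = 3*((9 + p)*v) = 3*(v*(9 + p)) = 3*v*(9 + p))
40230 + V(185, 178) = 40230 + 3*185*(9 + 178) = 40230 + 3*185*187 = 40230 + 103785 = 144015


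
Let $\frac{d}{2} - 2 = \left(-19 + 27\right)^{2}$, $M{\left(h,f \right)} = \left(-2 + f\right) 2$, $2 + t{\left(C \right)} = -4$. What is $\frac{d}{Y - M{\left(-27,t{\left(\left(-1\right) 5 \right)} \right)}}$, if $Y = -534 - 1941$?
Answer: $- \frac{132}{2459} \approx -0.05368$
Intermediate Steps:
$t{\left(C \right)} = -6$ ($t{\left(C \right)} = -2 - 4 = -6$)
$M{\left(h,f \right)} = -4 + 2 f$
$d = 132$ ($d = 4 + 2 \left(-19 + 27\right)^{2} = 4 + 2 \cdot 8^{2} = 4 + 2 \cdot 64 = 4 + 128 = 132$)
$Y = -2475$
$\frac{d}{Y - M{\left(-27,t{\left(\left(-1\right) 5 \right)} \right)}} = \frac{132}{-2475 - \left(-4 + 2 \left(-6\right)\right)} = \frac{132}{-2475 - \left(-4 - 12\right)} = \frac{132}{-2475 - -16} = \frac{132}{-2475 + 16} = \frac{132}{-2459} = 132 \left(- \frac{1}{2459}\right) = - \frac{132}{2459}$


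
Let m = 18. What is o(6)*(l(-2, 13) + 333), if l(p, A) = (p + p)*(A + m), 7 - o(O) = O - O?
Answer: 1463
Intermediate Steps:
o(O) = 7 (o(O) = 7 - (O - O) = 7 - 1*0 = 7 + 0 = 7)
l(p, A) = 2*p*(18 + A) (l(p, A) = (p + p)*(A + 18) = (2*p)*(18 + A) = 2*p*(18 + A))
o(6)*(l(-2, 13) + 333) = 7*(2*(-2)*(18 + 13) + 333) = 7*(2*(-2)*31 + 333) = 7*(-124 + 333) = 7*209 = 1463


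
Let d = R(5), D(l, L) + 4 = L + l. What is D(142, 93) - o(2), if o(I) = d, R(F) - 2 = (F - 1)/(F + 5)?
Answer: 1143/5 ≈ 228.60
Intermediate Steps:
D(l, L) = -4 + L + l (D(l, L) = -4 + (L + l) = -4 + L + l)
R(F) = 2 + (-1 + F)/(5 + F) (R(F) = 2 + (F - 1)/(F + 5) = 2 + (-1 + F)/(5 + F))
d = 12/5 (d = 3*(3 + 5)/(5 + 5) = 3*8/10 = 3*(⅒)*8 = 12/5 ≈ 2.4000)
o(I) = 12/5
D(142, 93) - o(2) = (-4 + 93 + 142) - 1*12/5 = 231 - 12/5 = 1143/5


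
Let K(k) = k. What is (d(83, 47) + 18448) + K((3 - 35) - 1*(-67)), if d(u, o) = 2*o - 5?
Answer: 18572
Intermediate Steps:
d(u, o) = -5 + 2*o
(d(83, 47) + 18448) + K((3 - 35) - 1*(-67)) = ((-5 + 2*47) + 18448) + ((3 - 35) - 1*(-67)) = ((-5 + 94) + 18448) + (-32 + 67) = (89 + 18448) + 35 = 18537 + 35 = 18572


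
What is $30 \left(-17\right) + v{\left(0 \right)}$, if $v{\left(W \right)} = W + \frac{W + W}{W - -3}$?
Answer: $-510$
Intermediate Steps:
$v{\left(W \right)} = W + \frac{2 W}{3 + W}$ ($v{\left(W \right)} = W + \frac{2 W}{W + 3} = W + \frac{2 W}{3 + W}$)
$30 \left(-17\right) + v{\left(0 \right)} = 30 \left(-17\right) + \frac{0 \left(5 + 0\right)}{3 + 0} = -510 + 0 \cdot \frac{1}{3} \cdot 5 = -510 + 0 = -510$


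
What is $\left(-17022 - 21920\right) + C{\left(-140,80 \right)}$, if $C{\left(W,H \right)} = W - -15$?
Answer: $-39067$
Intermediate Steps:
$C{\left(W,H \right)} = 15 + W$ ($C{\left(W,H \right)} = W + 15 = 15 + W$)
$\left(-17022 - 21920\right) + C{\left(-140,80 \right)} = \left(-17022 - 21920\right) + \left(15 - 140\right) = -38942 - 125 = -39067$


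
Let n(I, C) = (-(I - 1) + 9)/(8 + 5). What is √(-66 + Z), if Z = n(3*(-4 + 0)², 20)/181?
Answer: 2*I*√91376402/2353 ≈ 8.125*I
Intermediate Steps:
n(I, C) = 10/13 - I/13 (n(I, C) = (-(-1 + I) + 9)/13 = ((1 - I) + 9)*(1/13) = (10 - I)*(1/13) = 10/13 - I/13)
Z = -38/2353 (Z = (10/13 - 3*(-4 + 0)²/13)/181 = (10/13 - 3*(-4)²/13)*(1/181) = (10/13 - 3*16/13)*(1/181) = (10/13 - 1/13*48)*(1/181) = (10/13 - 48/13)*(1/181) = -38/13*1/181 = -38/2353 ≈ -0.016150)
√(-66 + Z) = √(-66 - 38/2353) = √(-155336/2353) = 2*I*√91376402/2353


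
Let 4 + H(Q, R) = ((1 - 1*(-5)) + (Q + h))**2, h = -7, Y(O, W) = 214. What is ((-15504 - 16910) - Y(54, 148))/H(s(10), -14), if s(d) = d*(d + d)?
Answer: -10876/13199 ≈ -0.82400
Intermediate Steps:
s(d) = 2*d**2 (s(d) = d*(2*d) = 2*d**2)
H(Q, R) = -4 + (-1 + Q)**2 (H(Q, R) = -4 + ((1 - 1*(-5)) + (Q - 7))**2 = -4 + ((1 + 5) + (-7 + Q))**2 = -4 + (6 + (-7 + Q))**2 = -4 + (-1 + Q)**2)
((-15504 - 16910) - Y(54, 148))/H(s(10), -14) = ((-15504 - 16910) - 1*214)/(-4 + (-1 + 2*10**2)**2) = (-32414 - 214)/(-4 + (-1 + 2*100)**2) = -32628/(-4 + (-1 + 200)**2) = -32628/(-4 + 199**2) = -32628/(-4 + 39601) = -32628/39597 = -32628*1/39597 = -10876/13199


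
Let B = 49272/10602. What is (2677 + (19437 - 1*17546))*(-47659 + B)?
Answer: -384649540888/1767 ≈ -2.1768e+8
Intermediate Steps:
B = 8212/1767 (B = 49272*(1/10602) = 8212/1767 ≈ 4.6474)
(2677 + (19437 - 1*17546))*(-47659 + B) = (2677 + (19437 - 1*17546))*(-47659 + 8212/1767) = (2677 + (19437 - 17546))*(-84205241/1767) = (2677 + 1891)*(-84205241/1767) = 4568*(-84205241/1767) = -384649540888/1767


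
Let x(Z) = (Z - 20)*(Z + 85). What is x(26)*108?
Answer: 71928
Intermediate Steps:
x(Z) = (-20 + Z)*(85 + Z)
x(26)*108 = (-1700 + 26**2 + 65*26)*108 = (-1700 + 676 + 1690)*108 = 666*108 = 71928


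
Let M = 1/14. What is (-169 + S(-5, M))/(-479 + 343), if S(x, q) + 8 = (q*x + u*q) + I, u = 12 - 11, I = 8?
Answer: 1185/952 ≈ 1.2447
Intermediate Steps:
M = 1/14 ≈ 0.071429
u = 1
S(x, q) = q + q*x (S(x, q) = -8 + ((q*x + 1*q) + 8) = -8 + ((q*x + q) + 8) = -8 + ((q + q*x) + 8) = -8 + (8 + q + q*x) = q + q*x)
(-169 + S(-5, M))/(-479 + 343) = (-169 + (1 - 5)/14)/(-479 + 343) = (-169 + (1/14)*(-4))/(-136) = (-169 - 2/7)*(-1/136) = -1185/7*(-1/136) = 1185/952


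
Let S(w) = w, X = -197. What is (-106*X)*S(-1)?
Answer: -20882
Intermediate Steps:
(-106*X)*S(-1) = -106*(-197)*(-1) = 20882*(-1) = -20882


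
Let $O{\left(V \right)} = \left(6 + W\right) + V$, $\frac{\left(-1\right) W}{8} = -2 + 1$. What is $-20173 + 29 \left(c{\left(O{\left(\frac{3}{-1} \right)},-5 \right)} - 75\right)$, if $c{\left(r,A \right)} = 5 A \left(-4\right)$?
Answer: $-19448$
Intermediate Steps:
$W = 8$ ($W = - 8 \left(-2 + 1\right) = \left(-8\right) \left(-1\right) = 8$)
$O{\left(V \right)} = 14 + V$ ($O{\left(V \right)} = \left(6 + 8\right) + V = 14 + V$)
$c{\left(r,A \right)} = - 20 A$
$-20173 + 29 \left(c{\left(O{\left(\frac{3}{-1} \right)},-5 \right)} - 75\right) = -20173 + 29 \left(\left(-20\right) \left(-5\right) - 75\right) = -20173 + 29 \left(100 - 75\right) = -20173 + 29 \cdot 25 = -20173 + 725 = -19448$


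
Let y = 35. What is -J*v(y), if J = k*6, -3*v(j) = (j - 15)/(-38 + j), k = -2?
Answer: 80/3 ≈ 26.667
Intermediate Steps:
v(j) = -(-15 + j)/(3*(-38 + j)) (v(j) = -(j - 15)/(3*(-38 + j)) = -(-15 + j)/(3*(-38 + j)))
J = -12 (J = -2*6 = -12)
-J*v(y) = -(-12)*(15 - 1*35)/(3*(-38 + 35)) = -(-12)*(1/3)*(15 - 35)/(-3) = -(-12)*(1/3)*(-1/3)*(-20) = -(-12)*20/9 = -1*(-80/3) = 80/3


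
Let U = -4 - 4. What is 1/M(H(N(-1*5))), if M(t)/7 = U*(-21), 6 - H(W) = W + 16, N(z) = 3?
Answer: 1/1176 ≈ 0.00085034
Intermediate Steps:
U = -8
H(W) = -10 - W (H(W) = 6 - (W + 16) = 6 - (16 + W) = 6 + (-16 - W) = -10 - W)
M(t) = 1176 (M(t) = 7*(-8*(-21)) = 7*168 = 1176)
1/M(H(N(-1*5))) = 1/1176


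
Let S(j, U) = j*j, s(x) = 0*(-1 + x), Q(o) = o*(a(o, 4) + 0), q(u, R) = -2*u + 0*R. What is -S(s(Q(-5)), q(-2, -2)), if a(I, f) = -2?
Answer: 0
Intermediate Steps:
q(u, R) = -2*u (q(u, R) = -2*u + 0 = -2*u)
Q(o) = -2*o (Q(o) = o*(-2 + 0) = o*(-2) = -2*o)
s(x) = 0
S(j, U) = j**2
-S(s(Q(-5)), q(-2, -2)) = -1*0**2 = -1*0 = 0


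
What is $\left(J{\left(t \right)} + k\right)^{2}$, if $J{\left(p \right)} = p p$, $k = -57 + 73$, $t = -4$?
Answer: $1024$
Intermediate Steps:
$k = 16$
$J{\left(p \right)} = p^{2}$
$\left(J{\left(t \right)} + k\right)^{2} = \left(\left(-4\right)^{2} + 16\right)^{2} = \left(16 + 16\right)^{2} = 32^{2} = 1024$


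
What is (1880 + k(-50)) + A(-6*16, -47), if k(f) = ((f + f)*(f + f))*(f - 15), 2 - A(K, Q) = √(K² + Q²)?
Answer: -648118 - 5*√457 ≈ -6.4823e+5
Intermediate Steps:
A(K, Q) = 2 - √(K² + Q²)
k(f) = 4*f²*(-15 + f) (k(f) = ((2*f)*(2*f))*(-15 + f) = (4*f²)*(-15 + f) = 4*f²*(-15 + f))
(1880 + k(-50)) + A(-6*16, -47) = (1880 + 4*(-50)²*(-15 - 50)) + (2 - √((-6*16)² + (-47)²)) = (1880 + 4*2500*(-65)) + (2 - √((-96)² + 2209)) = (1880 - 650000) + (2 - √(9216 + 2209)) = -648120 + (2 - √11425) = -648120 + (2 - 5*√457) = -648118 - 5*√457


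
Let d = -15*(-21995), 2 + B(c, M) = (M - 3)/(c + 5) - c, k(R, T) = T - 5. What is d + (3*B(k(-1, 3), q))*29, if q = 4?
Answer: 329954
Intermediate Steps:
k(R, T) = -5 + T
B(c, M) = -2 - c + (-3 + M)/(5 + c) (B(c, M) = -2 + ((M - 3)/(c + 5) - c) = -2 + ((-3 + M)/(5 + c) - c) = -2 + (-c + (-3 + M)/(5 + c)) = -2 - c + (-3 + M)/(5 + c))
d = 329925
d + (3*B(k(-1, 3), q))*29 = 329925 + (3*((-13 + 4 - (-5 + 3)² - 7*(-5 + 3))/(5 + (-5 + 3))))*29 = 329925 + (3*((-13 + 4 - 1*(-2)² - 7*(-2))/(5 - 2)))*29 = 329925 + (3*((-13 + 4 - 1*4 + 14)/3))*29 = 329925 + (3*((-13 + 4 - 4 + 14)/3))*29 = 329925 + (3*((⅓)*1))*29 = 329925 + (3*(⅓))*29 = 329925 + 1*29 = 329925 + 29 = 329954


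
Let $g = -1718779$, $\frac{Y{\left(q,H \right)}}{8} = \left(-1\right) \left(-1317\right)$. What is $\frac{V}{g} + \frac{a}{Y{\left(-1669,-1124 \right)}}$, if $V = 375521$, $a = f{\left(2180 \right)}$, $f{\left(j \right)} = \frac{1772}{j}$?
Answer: $- \frac{2155525225423}{9869435271480} \approx -0.2184$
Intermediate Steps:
$a = \frac{443}{545}$ ($a = \frac{1772}{2180} = 1772 \cdot \frac{1}{2180} = \frac{443}{545} \approx 0.81284$)
$Y{\left(q,H \right)} = 10536$ ($Y{\left(q,H \right)} = 8 \left(\left(-1\right) \left(-1317\right)\right) = 8 \cdot 1317 = 10536$)
$\frac{V}{g} + \frac{a}{Y{\left(-1669,-1124 \right)}} = \frac{375521}{-1718779} + \frac{443}{545 \cdot 10536} = 375521 \left(- \frac{1}{1718779}\right) + \frac{443}{545} \cdot \frac{1}{10536} = - \frac{375521}{1718779} + \frac{443}{5742120} = - \frac{2155525225423}{9869435271480}$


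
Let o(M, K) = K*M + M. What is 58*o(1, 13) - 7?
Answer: 805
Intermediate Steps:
o(M, K) = M + K*M
58*o(1, 13) - 7 = 58*(1*(1 + 13)) - 7 = 58*(1*14) - 7 = 58*14 - 7 = 812 - 7 = 805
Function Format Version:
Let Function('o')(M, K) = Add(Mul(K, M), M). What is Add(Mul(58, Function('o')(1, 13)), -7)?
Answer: 805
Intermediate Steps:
Function('o')(M, K) = Add(M, Mul(K, M))
Add(Mul(58, Function('o')(1, 13)), -7) = Add(Mul(58, Mul(1, Add(1, 13))), -7) = Add(Mul(58, Mul(1, 14)), -7) = Add(Mul(58, 14), -7) = Add(812, -7) = 805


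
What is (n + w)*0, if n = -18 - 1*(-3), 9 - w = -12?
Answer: 0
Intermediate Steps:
w = 21 (w = 9 - 1*(-12) = 9 + 12 = 21)
n = -15 (n = -18 + 3 = -15)
(n + w)*0 = (-15 + 21)*0 = 6*0 = 0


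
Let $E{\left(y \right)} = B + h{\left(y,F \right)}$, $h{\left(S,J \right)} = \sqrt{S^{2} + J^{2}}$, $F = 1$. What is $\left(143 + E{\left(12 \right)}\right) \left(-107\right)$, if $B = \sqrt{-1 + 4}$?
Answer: $-15301 - 107 \sqrt{3} - 107 \sqrt{145} \approx -16775.0$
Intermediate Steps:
$h{\left(S,J \right)} = \sqrt{J^{2} + S^{2}}$
$B = \sqrt{3} \approx 1.732$
$E{\left(y \right)} = \sqrt{3} + \sqrt{1 + y^{2}}$ ($E{\left(y \right)} = \sqrt{3} + \sqrt{1^{2} + y^{2}} = \sqrt{3} + \sqrt{1 + y^{2}}$)
$\left(143 + E{\left(12 \right)}\right) \left(-107\right) = \left(143 + \left(\sqrt{3} + \sqrt{1 + 12^{2}}\right)\right) \left(-107\right) = \left(143 + \left(\sqrt{3} + \sqrt{1 + 144}\right)\right) \left(-107\right) = \left(143 + \left(\sqrt{3} + \sqrt{145}\right)\right) \left(-107\right) = \left(143 + \sqrt{3} + \sqrt{145}\right) \left(-107\right) = -15301 - 107 \sqrt{3} - 107 \sqrt{145}$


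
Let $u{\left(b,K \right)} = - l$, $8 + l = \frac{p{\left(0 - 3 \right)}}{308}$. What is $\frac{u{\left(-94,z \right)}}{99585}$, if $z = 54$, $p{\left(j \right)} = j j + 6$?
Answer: $\frac{2449}{30672180} \approx 7.9844 \cdot 10^{-5}$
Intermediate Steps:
$p{\left(j \right)} = 6 + j^{2}$ ($p{\left(j \right)} = j^{2} + 6 = 6 + j^{2}$)
$l = - \frac{2449}{308}$ ($l = -8 + \frac{6 + \left(0 - 3\right)^{2}}{308} = -8 + \left(6 + \left(-3\right)^{2}\right) \frac{1}{308} = -8 + \left(6 + 9\right) \frac{1}{308} = -8 + 15 \cdot \frac{1}{308} = -8 + \frac{15}{308} = - \frac{2449}{308} \approx -7.9513$)
$u{\left(b,K \right)} = \frac{2449}{308}$ ($u{\left(b,K \right)} = \left(-1\right) \left(- \frac{2449}{308}\right) = \frac{2449}{308}$)
$\frac{u{\left(-94,z \right)}}{99585} = \frac{2449}{308 \cdot 99585} = \frac{2449}{308} \cdot \frac{1}{99585} = \frac{2449}{30672180}$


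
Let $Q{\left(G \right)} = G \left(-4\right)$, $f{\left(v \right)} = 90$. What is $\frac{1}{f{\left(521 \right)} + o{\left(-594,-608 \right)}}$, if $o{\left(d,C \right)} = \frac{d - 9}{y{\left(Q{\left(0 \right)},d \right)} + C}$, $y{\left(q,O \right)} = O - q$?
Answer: $\frac{1202}{108783} \approx 0.01105$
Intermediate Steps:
$Q{\left(G \right)} = - 4 G$
$o{\left(d,C \right)} = \frac{-9 + d}{C + d}$ ($o{\left(d,C \right)} = \frac{d - 9}{\left(d - \left(-4\right) 0\right) + C} = \frac{-9 + d}{\left(d - 0\right) + C} = \frac{-9 + d}{\left(d + 0\right) + C} = \frac{-9 + d}{d + C} = \frac{-9 + d}{C + d}$)
$\frac{1}{f{\left(521 \right)} + o{\left(-594,-608 \right)}} = \frac{1}{90 + \frac{-9 - 594}{-608 - 594}} = \frac{1}{90 + \frac{1}{-1202} \left(-603\right)} = \frac{1}{90 - - \frac{603}{1202}} = \frac{1}{90 + \frac{603}{1202}} = \frac{1}{\frac{108783}{1202}} = \frac{1202}{108783}$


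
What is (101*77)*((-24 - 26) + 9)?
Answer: -318857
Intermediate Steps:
(101*77)*((-24 - 26) + 9) = 7777*(-50 + 9) = 7777*(-41) = -318857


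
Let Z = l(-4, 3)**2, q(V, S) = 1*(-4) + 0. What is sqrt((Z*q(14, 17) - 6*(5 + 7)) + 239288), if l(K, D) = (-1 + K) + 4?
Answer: 2*sqrt(59803) ≈ 489.09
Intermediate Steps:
q(V, S) = -4 (q(V, S) = -4 + 0 = -4)
l(K, D) = 3 + K
Z = 1 (Z = (3 - 4)**2 = (-1)**2 = 1)
sqrt((Z*q(14, 17) - 6*(5 + 7)) + 239288) = sqrt((1*(-4) - 6*(5 + 7)) + 239288) = sqrt((-4 - 6*12) + 239288) = sqrt((-4 - 72) + 239288) = sqrt(-76 + 239288) = sqrt(239212) = 2*sqrt(59803)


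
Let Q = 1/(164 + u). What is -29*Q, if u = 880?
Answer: -1/36 ≈ -0.027778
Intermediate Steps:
Q = 1/1044 (Q = 1/(164 + 880) = 1/1044 ≈ 0.00095785)
-29*Q = -29*1/1044 = -1/36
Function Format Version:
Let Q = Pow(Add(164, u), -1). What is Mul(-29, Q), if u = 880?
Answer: Rational(-1, 36) ≈ -0.027778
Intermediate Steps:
Q = Rational(1, 1044) (Q = Pow(Add(164, 880), -1) = Pow(1044, -1) = Rational(1, 1044) ≈ 0.00095785)
Mul(-29, Q) = Mul(-29, Rational(1, 1044)) = Rational(-1, 36)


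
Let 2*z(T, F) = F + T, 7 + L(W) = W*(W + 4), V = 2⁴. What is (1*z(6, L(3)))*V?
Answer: 160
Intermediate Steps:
V = 16
L(W) = -7 + W*(4 + W) (L(W) = -7 + W*(W + 4) = -7 + W*(4 + W))
z(T, F) = F/2 + T/2 (z(T, F) = (F + T)/2 = F/2 + T/2)
(1*z(6, L(3)))*V = (1*((-7 + 3² + 4*3)/2 + (½)*6))*16 = (1*((-7 + 9 + 12)/2 + 3))*16 = (1*((½)*14 + 3))*16 = (1*(7 + 3))*16 = (1*10)*16 = 10*16 = 160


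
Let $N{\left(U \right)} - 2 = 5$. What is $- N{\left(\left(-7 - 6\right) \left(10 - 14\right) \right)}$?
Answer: $-7$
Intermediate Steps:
$N{\left(U \right)} = 7$ ($N{\left(U \right)} = 2 + 5 = 7$)
$- N{\left(\left(-7 - 6\right) \left(10 - 14\right) \right)} = \left(-1\right) 7 = -7$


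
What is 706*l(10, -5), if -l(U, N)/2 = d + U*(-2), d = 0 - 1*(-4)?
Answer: 22592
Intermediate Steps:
d = 4 (d = 0 + 4 = 4)
l(U, N) = -8 + 4*U (l(U, N) = -2*(4 + U*(-2)) = -2*(4 - 2*U) = -8 + 4*U)
706*l(10, -5) = 706*(-8 + 4*10) = 706*(-8 + 40) = 706*32 = 22592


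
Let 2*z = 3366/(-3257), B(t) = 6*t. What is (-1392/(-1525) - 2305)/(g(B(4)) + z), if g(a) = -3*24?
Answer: 497575147/15660225 ≈ 31.773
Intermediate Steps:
z = -1683/3257 (z = (3366/(-3257))/2 = (3366*(-1/3257))/2 = (½)*(-3366/3257) = -1683/3257 ≈ -0.51673)
g(a) = -72
(-1392/(-1525) - 2305)/(g(B(4)) + z) = (-1392/(-1525) - 2305)/(-72 - 1683/3257) = (-1392*(-1/1525) - 2305)/(-236187/3257) = (1392/1525 - 2305)*(-3257/236187) = -3513733/1525*(-3257/236187) = 497575147/15660225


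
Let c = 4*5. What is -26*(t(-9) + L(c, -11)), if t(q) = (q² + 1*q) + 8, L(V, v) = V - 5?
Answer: -2470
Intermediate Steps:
c = 20
L(V, v) = -5 + V
t(q) = 8 + q + q² (t(q) = (q² + q) + 8 = (q + q²) + 8 = 8 + q + q²)
-26*(t(-9) + L(c, -11)) = -26*((8 - 9 + (-9)²) + (-5 + 20)) = -26*((8 - 9 + 81) + 15) = -26*(80 + 15) = -26*95 = -2470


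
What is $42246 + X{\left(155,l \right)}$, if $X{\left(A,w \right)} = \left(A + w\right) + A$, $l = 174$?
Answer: $42730$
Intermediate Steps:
$X{\left(A,w \right)} = w + 2 A$
$42246 + X{\left(155,l \right)} = 42246 + \left(174 + 2 \cdot 155\right) = 42246 + \left(174 + 310\right) = 42246 + 484 = 42730$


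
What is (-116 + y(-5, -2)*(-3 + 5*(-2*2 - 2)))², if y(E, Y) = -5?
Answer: 2401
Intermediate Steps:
(-116 + y(-5, -2)*(-3 + 5*(-2*2 - 2)))² = (-116 - 5*(-3 + 5*(-2*2 - 2)))² = (-116 - 5*(-3 + 5*(-4 - 2)))² = (-116 - 5*(-3 + 5*(-6)))² = (-116 - 5*(-3 - 30))² = (-116 - 5*(-33))² = (-116 + 165)² = 49² = 2401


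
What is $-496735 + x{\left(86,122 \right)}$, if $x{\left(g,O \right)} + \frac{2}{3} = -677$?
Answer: $- \frac{1492238}{3} \approx -4.9741 \cdot 10^{5}$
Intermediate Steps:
$x{\left(g,O \right)} = - \frac{2033}{3}$ ($x{\left(g,O \right)} = - \frac{2}{3} - 677 = - \frac{2033}{3}$)
$-496735 + x{\left(86,122 \right)} = -496735 - \frac{2033}{3} = - \frac{1492238}{3}$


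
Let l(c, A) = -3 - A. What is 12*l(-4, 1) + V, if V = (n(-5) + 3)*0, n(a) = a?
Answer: -48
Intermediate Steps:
V = 0 (V = (-5 + 3)*0 = -2*0 = 0)
12*l(-4, 1) + V = 12*(-3 - 1*1) + 0 = 12*(-3 - 1) + 0 = 12*(-4) + 0 = -48 + 0 = -48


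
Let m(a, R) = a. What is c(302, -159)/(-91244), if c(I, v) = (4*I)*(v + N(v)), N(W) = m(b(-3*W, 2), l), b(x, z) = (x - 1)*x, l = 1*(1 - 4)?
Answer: -68521686/22811 ≈ -3003.9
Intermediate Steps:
l = -3 (l = 1*(-3) = -3)
b(x, z) = x*(-1 + x) (b(x, z) = (-1 + x)*x = x*(-1 + x))
N(W) = -3*W*(-1 - 3*W) (N(W) = (-3*W)*(-1 - 3*W) = -3*W*(-1 - 3*W))
c(I, v) = 4*I*(v + 3*v*(1 + 3*v)) (c(I, v) = (4*I)*(v + 3*v*(1 + 3*v)) = 4*I*(v + 3*v*(1 + 3*v)))
c(302, -159)/(-91244) = (4*302*(-159)*(4 + 9*(-159)))/(-91244) = (4*302*(-159)*(4 - 1431))*(-1/91244) = (4*302*(-159)*(-1427))*(-1/91244) = 274086744*(-1/91244) = -68521686/22811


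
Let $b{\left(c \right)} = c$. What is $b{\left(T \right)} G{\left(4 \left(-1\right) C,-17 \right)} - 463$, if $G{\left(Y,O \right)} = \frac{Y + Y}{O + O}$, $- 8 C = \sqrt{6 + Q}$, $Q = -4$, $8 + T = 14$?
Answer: $-463 - \frac{3 \sqrt{2}}{17} \approx -463.25$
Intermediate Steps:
$T = 6$ ($T = -8 + 14 = 6$)
$C = - \frac{\sqrt{2}}{8}$ ($C = - \frac{\sqrt{6 - 4}}{8} = - \frac{\sqrt{2}}{8} \approx -0.17678$)
$G{\left(Y,O \right)} = \frac{Y}{O}$ ($G{\left(Y,O \right)} = \frac{2 Y}{2 O} = 2 Y \frac{1}{2 O} = \frac{Y}{O}$)
$b{\left(T \right)} G{\left(4 \left(-1\right) C,-17 \right)} - 463 = 6 \frac{4 \left(-1\right) \left(- \frac{\sqrt{2}}{8}\right)}{-17} - 463 = 6 - 4 \left(- \frac{\sqrt{2}}{8}\right) \left(- \frac{1}{17}\right) - 463 = 6 \frac{\sqrt{2}}{2} \left(- \frac{1}{17}\right) - 463 = 6 \left(- \frac{\sqrt{2}}{34}\right) - 463 = - \frac{3 \sqrt{2}}{17} - 463 = -463 - \frac{3 \sqrt{2}}{17}$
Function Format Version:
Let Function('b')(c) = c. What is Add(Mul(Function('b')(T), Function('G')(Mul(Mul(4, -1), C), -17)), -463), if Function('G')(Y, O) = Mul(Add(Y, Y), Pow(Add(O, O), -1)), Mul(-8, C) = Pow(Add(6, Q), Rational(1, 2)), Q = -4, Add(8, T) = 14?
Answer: Add(-463, Mul(Rational(-3, 17), Pow(2, Rational(1, 2)))) ≈ -463.25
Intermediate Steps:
T = 6 (T = Add(-8, 14) = 6)
C = Mul(Rational(-1, 8), Pow(2, Rational(1, 2))) (C = Mul(Rational(-1, 8), Pow(Add(6, -4), Rational(1, 2))) = Mul(Rational(-1, 8), Pow(2, Rational(1, 2))) ≈ -0.17678)
Function('G')(Y, O) = Mul(Y, Pow(O, -1)) (Function('G')(Y, O) = Mul(Mul(2, Y), Pow(Mul(2, O), -1)) = Mul(Mul(2, Y), Mul(Rational(1, 2), Pow(O, -1))) = Mul(Y, Pow(O, -1)))
Add(Mul(Function('b')(T), Function('G')(Mul(Mul(4, -1), C), -17)), -463) = Add(Mul(6, Mul(Mul(Mul(4, -1), Mul(Rational(-1, 8), Pow(2, Rational(1, 2)))), Pow(-17, -1))), -463) = Add(Mul(6, Mul(Mul(-4, Mul(Rational(-1, 8), Pow(2, Rational(1, 2)))), Rational(-1, 17))), -463) = Add(Mul(6, Mul(Mul(Rational(1, 2), Pow(2, Rational(1, 2))), Rational(-1, 17))), -463) = Add(Mul(6, Mul(Rational(-1, 34), Pow(2, Rational(1, 2)))), -463) = Add(Mul(Rational(-3, 17), Pow(2, Rational(1, 2))), -463) = Add(-463, Mul(Rational(-3, 17), Pow(2, Rational(1, 2))))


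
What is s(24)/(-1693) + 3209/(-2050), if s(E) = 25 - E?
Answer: -5434887/3470650 ≈ -1.5660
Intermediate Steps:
s(24)/(-1693) + 3209/(-2050) = (25 - 1*24)/(-1693) + 3209/(-2050) = (25 - 24)*(-1/1693) + 3209*(-1/2050) = 1*(-1/1693) - 3209/2050 = -1/1693 - 3209/2050 = -5434887/3470650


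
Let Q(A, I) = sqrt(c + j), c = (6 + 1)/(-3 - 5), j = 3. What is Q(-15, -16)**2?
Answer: 17/8 ≈ 2.1250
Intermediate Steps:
c = -7/8 (c = 7/(-8) = 7*(-1/8) = -7/8 ≈ -0.87500)
Q(A, I) = sqrt(34)/4 (Q(A, I) = sqrt(-7/8 + 3) = sqrt(17/8) = sqrt(34)/4)
Q(-15, -16)**2 = (sqrt(34)/4)**2 = 17/8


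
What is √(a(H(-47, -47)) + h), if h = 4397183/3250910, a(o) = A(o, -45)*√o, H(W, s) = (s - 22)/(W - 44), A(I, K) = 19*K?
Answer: √(700447463139970 - 4865536056244500*√6279)/22756370 ≈ 27.261*I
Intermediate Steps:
H(W, s) = (-22 + s)/(-44 + W)
a(o) = -855*√o (a(o) = (19*(-45))*√o = -855*√o)
h = 4397183/3250910 (h = 4397183*(1/3250910) = 4397183/3250910 ≈ 1.3526)
√(a(H(-47, -47)) + h) = √(-855*√69*√(-1/(-44 - 47)) + 4397183/3250910) = √(-855*√69*√(-1/(-91)) + 4397183/3250910) = √(-855*√6279/91 + 4397183/3250910) = √(4397183/3250910 - 855*√6279/91)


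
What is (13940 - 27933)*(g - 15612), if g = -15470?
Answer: 434930426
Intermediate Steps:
(13940 - 27933)*(g - 15612) = (13940 - 27933)*(-15470 - 15612) = -13993*(-31082) = 434930426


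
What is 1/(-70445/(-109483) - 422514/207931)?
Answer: -22764909673/31610400967 ≈ -0.72017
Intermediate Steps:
1/(-70445/(-109483) - 422514/207931) = 1/(-70445*(-1/109483) - 422514*1/207931) = 1/(70445/109483 - 422514/207931) = 1/(-31610400967/22764909673) = -22764909673/31610400967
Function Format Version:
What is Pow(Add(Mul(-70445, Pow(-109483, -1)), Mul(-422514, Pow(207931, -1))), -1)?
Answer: Rational(-22764909673, 31610400967) ≈ -0.72017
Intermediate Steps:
Pow(Add(Mul(-70445, Pow(-109483, -1)), Mul(-422514, Pow(207931, -1))), -1) = Pow(Add(Mul(-70445, Rational(-1, 109483)), Mul(-422514, Rational(1, 207931))), -1) = Pow(Add(Rational(70445, 109483), Rational(-422514, 207931)), -1) = Pow(Rational(-31610400967, 22764909673), -1) = Rational(-22764909673, 31610400967)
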